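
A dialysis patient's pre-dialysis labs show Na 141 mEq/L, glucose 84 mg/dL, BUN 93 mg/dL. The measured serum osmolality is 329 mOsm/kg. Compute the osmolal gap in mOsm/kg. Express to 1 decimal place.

Calculated osmolality = 2·Na + glucose/18 + BUN/2.8
= 2·141 + 84/18 + 93/2.8
= 282 + 4.67 + 33.21
= 319.88 mOsm/kg ≈ 319.9 mOsm/kg
Osmolar gap = measured − calculated = 329 − 319.9 = 9.1 mOsm/kg

9.1 mOsm/kg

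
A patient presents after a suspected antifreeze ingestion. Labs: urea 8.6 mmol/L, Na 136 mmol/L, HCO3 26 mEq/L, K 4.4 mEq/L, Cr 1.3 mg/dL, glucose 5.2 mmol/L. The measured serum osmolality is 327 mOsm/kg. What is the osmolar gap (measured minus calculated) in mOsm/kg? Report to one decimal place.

Calculated osmolality = 2·Na + glucose + urea
= 2·136 + 5.2 + 8.6
= 272 + 5.20 + 8.60
= 285.8 mOsm/kg ≈ 285.8 mOsm/kg
Osmolar gap = measured − calculated = 327 − 285.8 = 41.2 mOsm/kg

41.2 mOsm/kg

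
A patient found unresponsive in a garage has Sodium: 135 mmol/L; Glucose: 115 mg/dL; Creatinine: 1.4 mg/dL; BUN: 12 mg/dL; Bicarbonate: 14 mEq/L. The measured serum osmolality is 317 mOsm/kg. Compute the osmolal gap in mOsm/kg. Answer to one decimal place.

Calculated osmolality = 2·Na + glucose/18 + BUN/2.8
= 2·135 + 115/18 + 12/2.8
= 270 + 6.39 + 4.29
= 280.68 mOsm/kg ≈ 280.7 mOsm/kg
Osmolar gap = measured − calculated = 317 − 280.7 = 36.3 mOsm/kg

36.3 mOsm/kg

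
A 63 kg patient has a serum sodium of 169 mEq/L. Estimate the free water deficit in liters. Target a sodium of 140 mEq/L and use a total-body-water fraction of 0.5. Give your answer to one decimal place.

TBW = 0.5 · 63 = 31.5 L
Free water deficit = TBW · (Na/140 − 1)
= 31.5 · (169/140 − 1)
= 31.5 · 0.2071
= 6.52 L

6.5 L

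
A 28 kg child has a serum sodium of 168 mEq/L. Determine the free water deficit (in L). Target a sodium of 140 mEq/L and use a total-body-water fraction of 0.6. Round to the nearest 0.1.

3.4 L

TBW = 0.6 · 28 = 16.8 L
Free water deficit = TBW · (Na/140 − 1)
= 16.8 · (168/140 − 1)
= 16.8 · 0.2
= 3.36 L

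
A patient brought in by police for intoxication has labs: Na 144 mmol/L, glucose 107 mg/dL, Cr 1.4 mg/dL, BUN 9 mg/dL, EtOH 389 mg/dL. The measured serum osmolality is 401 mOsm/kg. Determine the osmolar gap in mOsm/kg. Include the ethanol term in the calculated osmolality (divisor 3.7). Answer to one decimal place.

-1.3 mOsm/kg

Calculated osmolality = 2·Na + glucose/18 + BUN/2.8 + ethanol/3.7
= 2·144 + 107/18 + 9/2.8 + 389/3.7
= 288 + 5.94 + 3.21 + 105.14
= 402.29 mOsm/kg ≈ 402.3 mOsm/kg
Osmolar gap = measured − calculated = 401 − 402.3 = -1.3 mOsm/kg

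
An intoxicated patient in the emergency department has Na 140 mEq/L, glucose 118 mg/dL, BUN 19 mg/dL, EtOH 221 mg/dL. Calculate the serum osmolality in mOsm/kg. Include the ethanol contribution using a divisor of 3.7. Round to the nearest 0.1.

Calculated osmolality = 2·Na + glucose/18 + BUN/2.8 + ethanol/3.7
= 2·140 + 118/18 + 19/2.8 + 221/3.7
= 280 + 6.56 + 6.79 + 59.73
= 353.08 mOsm/kg

353.1 mOsm/kg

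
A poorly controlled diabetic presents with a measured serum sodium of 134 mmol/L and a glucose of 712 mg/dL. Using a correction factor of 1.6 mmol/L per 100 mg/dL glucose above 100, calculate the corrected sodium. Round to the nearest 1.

144 mmol/L

Corrected Na = measured Na + 1.6 · (glucose − 100)/100
= 134 + 1.6 · (712 − 100)/100
= 134 + 9.8
= 143.8 mmol/L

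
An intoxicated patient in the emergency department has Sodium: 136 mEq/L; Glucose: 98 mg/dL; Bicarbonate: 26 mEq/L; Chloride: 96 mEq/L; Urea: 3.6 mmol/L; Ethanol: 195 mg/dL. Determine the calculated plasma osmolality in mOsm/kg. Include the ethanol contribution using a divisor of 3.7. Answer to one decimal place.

333.7 mOsm/kg

Calculated osmolality = 2·Na + glucose/18 + urea + ethanol/3.7
= 2·136 + 98/18 + 3.6 + 195/3.7
= 272 + 5.44 + 3.60 + 52.70
= 333.74 mOsm/kg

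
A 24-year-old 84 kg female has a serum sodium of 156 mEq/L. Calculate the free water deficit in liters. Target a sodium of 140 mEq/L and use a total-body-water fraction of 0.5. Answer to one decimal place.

4.8 L

TBW = 0.5 · 84 = 42 L
Free water deficit = TBW · (Na/140 − 1)
= 42 · (156/140 − 1)
= 42 · 0.1143
= 4.8 L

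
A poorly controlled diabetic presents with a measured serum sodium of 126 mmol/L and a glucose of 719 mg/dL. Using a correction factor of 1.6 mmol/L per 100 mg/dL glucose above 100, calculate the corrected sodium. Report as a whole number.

136 mmol/L

Corrected Na = measured Na + 1.6 · (glucose − 100)/100
= 126 + 1.6 · (719 − 100)/100
= 126 + 9.9
= 135.9 mmol/L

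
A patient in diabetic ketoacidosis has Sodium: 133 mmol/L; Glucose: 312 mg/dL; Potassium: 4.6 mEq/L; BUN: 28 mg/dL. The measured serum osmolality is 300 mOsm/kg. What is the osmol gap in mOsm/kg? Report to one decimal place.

Calculated osmolality = 2·Na + glucose/18 + BUN/2.8
= 2·133 + 312/18 + 28/2.8
= 266 + 17.33 + 10
= 293.33 mOsm/kg ≈ 293.3 mOsm/kg
Osmolar gap = measured − calculated = 300 − 293.3 = 6.7 mOsm/kg

6.7 mOsm/kg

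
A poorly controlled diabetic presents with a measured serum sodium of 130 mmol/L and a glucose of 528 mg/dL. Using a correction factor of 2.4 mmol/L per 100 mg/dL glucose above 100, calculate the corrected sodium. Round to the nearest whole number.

Corrected Na = measured Na + 2.4 · (glucose − 100)/100
= 130 + 2.4 · (528 − 100)/100
= 130 + 10.3
= 140.3 mmol/L

140 mmol/L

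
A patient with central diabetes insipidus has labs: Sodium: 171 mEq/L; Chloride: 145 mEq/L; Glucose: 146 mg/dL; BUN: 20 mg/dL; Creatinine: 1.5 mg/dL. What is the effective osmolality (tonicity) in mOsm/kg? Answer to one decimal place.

350.1 mOsm/kg

Effective osmolality excludes urea (freely permeant across cell membranes):
2·Na + glucose/18
= 2·171 + 146/18
= 342 + 8.11
= 350.11 mOsm/kg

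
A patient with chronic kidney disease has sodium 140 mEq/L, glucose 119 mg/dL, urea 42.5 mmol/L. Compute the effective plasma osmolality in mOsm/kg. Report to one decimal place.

Effective osmolality excludes urea (freely permeant across cell membranes):
2·Na + glucose/18
= 2·140 + 119/18
= 280 + 6.61
= 286.61 mOsm/kg

286.6 mOsm/kg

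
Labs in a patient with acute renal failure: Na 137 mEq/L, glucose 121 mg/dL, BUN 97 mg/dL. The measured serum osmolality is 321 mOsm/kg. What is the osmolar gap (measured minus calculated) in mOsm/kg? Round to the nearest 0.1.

Calculated osmolality = 2·Na + glucose/18 + BUN/2.8
= 2·137 + 121/18 + 97/2.8
= 274 + 6.72 + 34.64
= 315.36 mOsm/kg ≈ 315.4 mOsm/kg
Osmolar gap = measured − calculated = 321 − 315.4 = 5.6 mOsm/kg

5.6 mOsm/kg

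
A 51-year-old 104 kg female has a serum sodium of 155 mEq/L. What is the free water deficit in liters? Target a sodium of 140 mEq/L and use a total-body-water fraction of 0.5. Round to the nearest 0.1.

TBW = 0.5 · 104 = 52 L
Free water deficit = TBW · (Na/140 − 1)
= 52 · (155/140 − 1)
= 52 · 0.1071
= 5.57 L

5.6 L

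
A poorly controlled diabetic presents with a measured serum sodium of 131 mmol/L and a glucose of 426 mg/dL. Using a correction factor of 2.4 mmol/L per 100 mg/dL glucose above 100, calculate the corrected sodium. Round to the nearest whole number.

Corrected Na = measured Na + 2.4 · (glucose − 100)/100
= 131 + 2.4 · (426 − 100)/100
= 131 + 7.8
= 138.8 mmol/L

139 mmol/L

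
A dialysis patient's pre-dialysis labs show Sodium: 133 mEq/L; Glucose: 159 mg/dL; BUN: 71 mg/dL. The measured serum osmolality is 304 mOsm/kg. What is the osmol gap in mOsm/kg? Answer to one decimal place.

3.8 mOsm/kg

Calculated osmolality = 2·Na + glucose/18 + BUN/2.8
= 2·133 + 159/18 + 71/2.8
= 266 + 8.83 + 25.36
= 300.19 mOsm/kg ≈ 300.2 mOsm/kg
Osmolar gap = measured − calculated = 304 − 300.2 = 3.8 mOsm/kg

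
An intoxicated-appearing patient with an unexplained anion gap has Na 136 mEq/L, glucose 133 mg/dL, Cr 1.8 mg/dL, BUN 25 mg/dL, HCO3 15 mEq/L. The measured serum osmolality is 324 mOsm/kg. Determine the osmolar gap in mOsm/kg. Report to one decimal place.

Calculated osmolality = 2·Na + glucose/18 + BUN/2.8
= 2·136 + 133/18 + 25/2.8
= 272 + 7.39 + 8.93
= 288.32 mOsm/kg ≈ 288.3 mOsm/kg
Osmolar gap = measured − calculated = 324 − 288.3 = 35.7 mOsm/kg

35.7 mOsm/kg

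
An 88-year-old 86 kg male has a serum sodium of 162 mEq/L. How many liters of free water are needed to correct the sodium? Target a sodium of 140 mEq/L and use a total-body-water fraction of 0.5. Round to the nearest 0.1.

6.8 L

TBW = 0.5 · 86 = 43 L
Free water deficit = TBW · (Na/140 − 1)
= 43 · (162/140 − 1)
= 43 · 0.1571
= 6.76 L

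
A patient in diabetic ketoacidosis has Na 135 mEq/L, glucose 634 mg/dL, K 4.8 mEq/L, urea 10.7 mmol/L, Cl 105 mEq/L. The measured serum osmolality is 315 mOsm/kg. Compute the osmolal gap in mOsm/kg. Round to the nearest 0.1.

Calculated osmolality = 2·Na + glucose/18 + urea
= 2·135 + 634/18 + 10.7
= 270 + 35.22 + 10.70
= 315.92 mOsm/kg ≈ 315.9 mOsm/kg
Osmolar gap = measured − calculated = 315 − 315.9 = -0.9 mOsm/kg

-0.9 mOsm/kg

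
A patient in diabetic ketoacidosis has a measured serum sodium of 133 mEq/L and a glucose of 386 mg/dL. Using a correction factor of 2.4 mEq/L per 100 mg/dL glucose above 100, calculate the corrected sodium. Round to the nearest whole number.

140 mEq/L

Corrected Na = measured Na + 2.4 · (glucose − 100)/100
= 133 + 2.4 · (386 − 100)/100
= 133 + 6.9
= 139.9 mEq/L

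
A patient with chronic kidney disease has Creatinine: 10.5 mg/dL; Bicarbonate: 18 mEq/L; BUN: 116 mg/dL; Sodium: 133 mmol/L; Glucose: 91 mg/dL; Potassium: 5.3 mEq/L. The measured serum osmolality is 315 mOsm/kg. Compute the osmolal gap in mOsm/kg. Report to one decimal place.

Calculated osmolality = 2·Na + glucose/18 + BUN/2.8
= 2·133 + 91/18 + 116/2.8
= 266 + 5.06 + 41.43
= 312.49 mOsm/kg ≈ 312.5 mOsm/kg
Osmolar gap = measured − calculated = 315 − 312.5 = 2.5 mOsm/kg

2.5 mOsm/kg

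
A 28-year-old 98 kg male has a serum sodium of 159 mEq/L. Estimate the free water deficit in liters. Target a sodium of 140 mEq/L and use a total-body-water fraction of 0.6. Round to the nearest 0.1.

8.0 L

TBW = 0.6 · 98 = 58.8 L
Free water deficit = TBW · (Na/140 − 1)
= 58.8 · (159/140 − 1)
= 58.8 · 0.1357
= 7.98 L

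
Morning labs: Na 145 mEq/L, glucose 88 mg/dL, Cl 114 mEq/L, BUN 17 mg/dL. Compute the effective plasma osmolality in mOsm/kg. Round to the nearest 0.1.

294.9 mOsm/kg

Effective osmolality excludes urea (freely permeant across cell membranes):
2·Na + glucose/18
= 2·145 + 88/18
= 290 + 4.89
= 294.89 mOsm/kg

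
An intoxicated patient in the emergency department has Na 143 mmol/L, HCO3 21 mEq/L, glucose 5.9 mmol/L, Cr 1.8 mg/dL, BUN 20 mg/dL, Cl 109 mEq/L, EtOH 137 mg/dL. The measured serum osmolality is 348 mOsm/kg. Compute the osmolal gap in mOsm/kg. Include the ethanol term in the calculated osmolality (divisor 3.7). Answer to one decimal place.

11.9 mOsm/kg

Calculated osmolality = 2·Na + glucose + BUN/2.8 + ethanol/3.7
= 2·143 + 5.9 + 20/2.8 + 137/3.7
= 286 + 5.90 + 7.14 + 37.03
= 336.07 mOsm/kg ≈ 336.1 mOsm/kg
Osmolar gap = measured − calculated = 348 − 336.1 = 11.9 mOsm/kg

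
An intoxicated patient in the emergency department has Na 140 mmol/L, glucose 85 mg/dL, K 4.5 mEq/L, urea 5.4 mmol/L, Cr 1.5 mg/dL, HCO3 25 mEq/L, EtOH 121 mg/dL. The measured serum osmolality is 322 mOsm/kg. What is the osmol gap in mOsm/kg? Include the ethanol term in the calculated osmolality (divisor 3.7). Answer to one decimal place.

Calculated osmolality = 2·Na + glucose/18 + urea + ethanol/3.7
= 2·140 + 85/18 + 5.4 + 121/3.7
= 280 + 4.72 + 5.40 + 32.70
= 322.82 mOsm/kg ≈ 322.8 mOsm/kg
Osmolar gap = measured − calculated = 322 − 322.8 = -0.8 mOsm/kg

-0.8 mOsm/kg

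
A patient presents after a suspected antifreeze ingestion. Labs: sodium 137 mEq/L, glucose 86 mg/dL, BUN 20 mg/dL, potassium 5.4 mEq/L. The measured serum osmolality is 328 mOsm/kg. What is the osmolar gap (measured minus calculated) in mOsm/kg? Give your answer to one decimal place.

Calculated osmolality = 2·Na + glucose/18 + BUN/2.8
= 2·137 + 86/18 + 20/2.8
= 274 + 4.78 + 7.14
= 285.92 mOsm/kg ≈ 285.9 mOsm/kg
Osmolar gap = measured − calculated = 328 − 285.9 = 42.1 mOsm/kg

42.1 mOsm/kg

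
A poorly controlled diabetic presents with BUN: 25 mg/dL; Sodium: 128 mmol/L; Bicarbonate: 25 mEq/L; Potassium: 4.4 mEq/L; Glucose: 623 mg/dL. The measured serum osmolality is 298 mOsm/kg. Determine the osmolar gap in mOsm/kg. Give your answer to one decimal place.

Calculated osmolality = 2·Na + glucose/18 + BUN/2.8
= 2·128 + 623/18 + 25/2.8
= 256 + 34.61 + 8.93
= 299.54 mOsm/kg ≈ 299.5 mOsm/kg
Osmolar gap = measured − calculated = 298 − 299.5 = -1.5 mOsm/kg

-1.5 mOsm/kg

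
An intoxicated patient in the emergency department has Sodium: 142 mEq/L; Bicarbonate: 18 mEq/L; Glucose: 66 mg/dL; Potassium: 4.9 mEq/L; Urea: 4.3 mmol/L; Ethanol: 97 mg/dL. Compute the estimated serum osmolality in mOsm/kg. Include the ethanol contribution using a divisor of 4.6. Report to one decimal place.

Calculated osmolality = 2·Na + glucose/18 + urea + ethanol/4.6
= 2·142 + 66/18 + 4.3 + 97/4.6
= 284 + 3.67 + 4.30 + 21.09
= 313.06 mOsm/kg

313.1 mOsm/kg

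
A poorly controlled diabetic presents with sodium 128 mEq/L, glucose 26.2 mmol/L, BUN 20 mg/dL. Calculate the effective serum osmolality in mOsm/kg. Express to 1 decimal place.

Effective osmolality excludes urea (freely permeant across cell membranes):
2·Na + glucose
= 2·128 + 26.2
= 256 + 26.2
= 282.2 mOsm/kg

282.2 mOsm/kg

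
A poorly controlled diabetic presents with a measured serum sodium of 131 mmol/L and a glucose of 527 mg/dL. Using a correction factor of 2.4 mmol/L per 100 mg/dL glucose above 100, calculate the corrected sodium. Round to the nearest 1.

141 mmol/L

Corrected Na = measured Na + 2.4 · (glucose − 100)/100
= 131 + 2.4 · (527 − 100)/100
= 131 + 10.2
= 141.2 mmol/L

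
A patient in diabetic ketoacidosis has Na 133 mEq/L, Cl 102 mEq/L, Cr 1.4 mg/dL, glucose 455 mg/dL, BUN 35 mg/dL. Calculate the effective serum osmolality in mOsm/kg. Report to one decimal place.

Effective osmolality excludes urea (freely permeant across cell membranes):
2·Na + glucose/18
= 2·133 + 455/18
= 266 + 25.28
= 291.28 mOsm/kg

291.3 mOsm/kg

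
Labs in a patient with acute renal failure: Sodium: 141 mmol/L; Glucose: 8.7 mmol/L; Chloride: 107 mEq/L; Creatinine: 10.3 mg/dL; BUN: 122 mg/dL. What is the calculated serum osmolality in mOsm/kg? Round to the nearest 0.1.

334.3 mOsm/kg

Calculated osmolality = 2·Na + glucose + BUN/2.8
= 2·141 + 8.7 + 122/2.8
= 282 + 8.70 + 43.57
= 334.27 mOsm/kg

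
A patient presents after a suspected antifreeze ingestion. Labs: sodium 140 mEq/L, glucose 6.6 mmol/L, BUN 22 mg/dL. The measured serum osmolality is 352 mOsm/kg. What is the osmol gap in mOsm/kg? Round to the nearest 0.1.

Calculated osmolality = 2·Na + glucose + BUN/2.8
= 2·140 + 6.6 + 22/2.8
= 280 + 6.60 + 7.86
= 294.46 mOsm/kg ≈ 294.5 mOsm/kg
Osmolar gap = measured − calculated = 352 − 294.5 = 57.5 mOsm/kg

57.5 mOsm/kg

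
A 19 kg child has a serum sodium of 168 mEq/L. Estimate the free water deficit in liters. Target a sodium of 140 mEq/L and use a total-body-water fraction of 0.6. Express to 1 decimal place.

2.3 L

TBW = 0.6 · 19 = 11.4 L
Free water deficit = TBW · (Na/140 − 1)
= 11.4 · (168/140 − 1)
= 11.4 · 0.2
= 2.28 L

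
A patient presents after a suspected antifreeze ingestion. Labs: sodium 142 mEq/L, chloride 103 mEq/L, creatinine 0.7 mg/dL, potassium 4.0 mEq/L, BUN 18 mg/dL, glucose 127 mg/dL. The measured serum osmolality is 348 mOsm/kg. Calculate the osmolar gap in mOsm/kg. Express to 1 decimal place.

50.5 mOsm/kg

Calculated osmolality = 2·Na + glucose/18 + BUN/2.8
= 2·142 + 127/18 + 18/2.8
= 284 + 7.06 + 6.43
= 297.49 mOsm/kg ≈ 297.5 mOsm/kg
Osmolar gap = measured − calculated = 348 − 297.5 = 50.5 mOsm/kg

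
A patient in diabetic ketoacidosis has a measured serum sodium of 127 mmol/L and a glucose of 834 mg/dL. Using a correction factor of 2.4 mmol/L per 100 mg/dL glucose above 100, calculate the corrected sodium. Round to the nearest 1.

Corrected Na = measured Na + 2.4 · (glucose − 100)/100
= 127 + 2.4 · (834 − 100)/100
= 127 + 17.6
= 144.6 mmol/L

145 mmol/L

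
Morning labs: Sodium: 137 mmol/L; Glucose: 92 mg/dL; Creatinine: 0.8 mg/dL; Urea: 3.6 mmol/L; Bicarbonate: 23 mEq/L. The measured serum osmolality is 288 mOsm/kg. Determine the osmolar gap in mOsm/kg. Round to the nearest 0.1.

5.3 mOsm/kg

Calculated osmolality = 2·Na + glucose/18 + urea
= 2·137 + 92/18 + 3.6
= 274 + 5.11 + 3.60
= 282.71 mOsm/kg ≈ 282.7 mOsm/kg
Osmolar gap = measured − calculated = 288 − 282.7 = 5.3 mOsm/kg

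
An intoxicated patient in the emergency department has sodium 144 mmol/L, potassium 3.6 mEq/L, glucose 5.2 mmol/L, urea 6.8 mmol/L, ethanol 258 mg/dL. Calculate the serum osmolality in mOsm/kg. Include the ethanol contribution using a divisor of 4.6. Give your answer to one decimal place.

Calculated osmolality = 2·Na + glucose + urea + ethanol/4.6
= 2·144 + 5.2 + 6.8 + 258/4.6
= 288 + 5.20 + 6.80 + 56.09
= 356.09 mOsm/kg

356.1 mOsm/kg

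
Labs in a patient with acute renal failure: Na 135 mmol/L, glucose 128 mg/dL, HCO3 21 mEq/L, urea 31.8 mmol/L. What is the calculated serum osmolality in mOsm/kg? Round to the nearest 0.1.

Calculated osmolality = 2·Na + glucose/18 + urea
= 2·135 + 128/18 + 31.8
= 270 + 7.11 + 31.80
= 308.91 mOsm/kg

308.9 mOsm/kg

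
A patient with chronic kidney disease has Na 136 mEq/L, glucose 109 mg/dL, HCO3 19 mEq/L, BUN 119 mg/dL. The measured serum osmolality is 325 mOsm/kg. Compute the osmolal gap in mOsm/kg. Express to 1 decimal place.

4.4 mOsm/kg

Calculated osmolality = 2·Na + glucose/18 + BUN/2.8
= 2·136 + 109/18 + 119/2.8
= 272 + 6.06 + 42.50
= 320.56 mOsm/kg ≈ 320.6 mOsm/kg
Osmolar gap = measured − calculated = 325 − 320.6 = 4.4 mOsm/kg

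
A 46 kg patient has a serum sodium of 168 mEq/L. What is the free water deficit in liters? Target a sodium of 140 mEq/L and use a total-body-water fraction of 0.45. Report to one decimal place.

TBW = 0.45 · 46 = 20.7 L
Free water deficit = TBW · (Na/140 − 1)
= 20.7 · (168/140 − 1)
= 20.7 · 0.2
= 4.14 L

4.1 L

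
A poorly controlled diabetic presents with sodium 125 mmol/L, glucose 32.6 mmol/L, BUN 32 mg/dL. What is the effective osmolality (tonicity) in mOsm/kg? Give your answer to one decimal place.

Effective osmolality excludes urea (freely permeant across cell membranes):
2·Na + glucose
= 2·125 + 32.6
= 250 + 32.6
= 282.6 mOsm/kg

282.6 mOsm/kg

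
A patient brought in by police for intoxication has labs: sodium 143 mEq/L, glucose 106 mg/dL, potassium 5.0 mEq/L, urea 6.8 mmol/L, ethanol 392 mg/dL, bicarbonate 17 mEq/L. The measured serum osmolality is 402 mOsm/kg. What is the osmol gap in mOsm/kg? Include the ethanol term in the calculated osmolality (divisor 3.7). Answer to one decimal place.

-2.6 mOsm/kg

Calculated osmolality = 2·Na + glucose/18 + urea + ethanol/3.7
= 2·143 + 106/18 + 6.8 + 392/3.7
= 286 + 5.89 + 6.80 + 105.95
= 404.64 mOsm/kg ≈ 404.6 mOsm/kg
Osmolar gap = measured − calculated = 402 − 404.6 = -2.6 mOsm/kg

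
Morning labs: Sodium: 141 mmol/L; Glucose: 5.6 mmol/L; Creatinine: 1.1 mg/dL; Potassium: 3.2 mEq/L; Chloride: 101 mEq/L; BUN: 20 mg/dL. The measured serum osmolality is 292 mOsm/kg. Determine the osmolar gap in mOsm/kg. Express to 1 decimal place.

Calculated osmolality = 2·Na + glucose + BUN/2.8
= 2·141 + 5.6 + 20/2.8
= 282 + 5.60 + 7.14
= 294.74 mOsm/kg ≈ 294.7 mOsm/kg
Osmolar gap = measured − calculated = 292 − 294.7 = -2.7 mOsm/kg

-2.7 mOsm/kg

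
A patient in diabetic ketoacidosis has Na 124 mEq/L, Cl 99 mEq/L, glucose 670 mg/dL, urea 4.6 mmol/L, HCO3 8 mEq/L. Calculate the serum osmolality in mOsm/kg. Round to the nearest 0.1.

289.8 mOsm/kg

Calculated osmolality = 2·Na + glucose/18 + urea
= 2·124 + 670/18 + 4.6
= 248 + 37.22 + 4.60
= 289.82 mOsm/kg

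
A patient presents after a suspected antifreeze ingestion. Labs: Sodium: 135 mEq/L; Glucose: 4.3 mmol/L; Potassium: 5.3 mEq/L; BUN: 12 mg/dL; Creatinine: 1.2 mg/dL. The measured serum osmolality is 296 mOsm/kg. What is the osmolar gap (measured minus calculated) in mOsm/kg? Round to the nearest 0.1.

Calculated osmolality = 2·Na + glucose + BUN/2.8
= 2·135 + 4.3 + 12/2.8
= 270 + 4.30 + 4.29
= 278.59 mOsm/kg ≈ 278.6 mOsm/kg
Osmolar gap = measured − calculated = 296 − 278.6 = 17.4 mOsm/kg

17.4 mOsm/kg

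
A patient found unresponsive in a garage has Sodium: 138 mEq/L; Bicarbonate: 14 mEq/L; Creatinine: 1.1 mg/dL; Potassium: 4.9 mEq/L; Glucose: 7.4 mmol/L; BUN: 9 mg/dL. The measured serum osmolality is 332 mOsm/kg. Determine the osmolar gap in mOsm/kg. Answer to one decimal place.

45.4 mOsm/kg

Calculated osmolality = 2·Na + glucose + BUN/2.8
= 2·138 + 7.4 + 9/2.8
= 276 + 7.40 + 3.21
= 286.61 mOsm/kg ≈ 286.6 mOsm/kg
Osmolar gap = measured − calculated = 332 − 286.6 = 45.4 mOsm/kg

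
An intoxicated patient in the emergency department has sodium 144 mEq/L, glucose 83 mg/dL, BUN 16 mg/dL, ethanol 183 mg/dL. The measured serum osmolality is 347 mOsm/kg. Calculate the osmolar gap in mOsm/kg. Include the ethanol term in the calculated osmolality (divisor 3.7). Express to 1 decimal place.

Calculated osmolality = 2·Na + glucose/18 + BUN/2.8 + ethanol/3.7
= 2·144 + 83/18 + 16/2.8 + 183/3.7
= 288 + 4.61 + 5.71 + 49.46
= 347.78 mOsm/kg ≈ 347.8 mOsm/kg
Osmolar gap = measured − calculated = 347 − 347.8 = -0.8 mOsm/kg

-0.8 mOsm/kg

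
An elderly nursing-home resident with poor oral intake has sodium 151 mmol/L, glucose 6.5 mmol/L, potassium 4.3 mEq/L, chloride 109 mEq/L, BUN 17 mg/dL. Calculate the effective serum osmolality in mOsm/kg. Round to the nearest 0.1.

Effective osmolality excludes urea (freely permeant across cell membranes):
2·Na + glucose
= 2·151 + 6.5
= 302 + 6.5
= 308.5 mOsm/kg

308.5 mOsm/kg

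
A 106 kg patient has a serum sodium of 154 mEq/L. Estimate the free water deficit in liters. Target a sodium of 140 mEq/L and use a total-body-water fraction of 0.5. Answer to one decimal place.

5.3 L

TBW = 0.5 · 106 = 53 L
Free water deficit = TBW · (Na/140 − 1)
= 53 · (154/140 − 1)
= 53 · 0.1
= 5.3 L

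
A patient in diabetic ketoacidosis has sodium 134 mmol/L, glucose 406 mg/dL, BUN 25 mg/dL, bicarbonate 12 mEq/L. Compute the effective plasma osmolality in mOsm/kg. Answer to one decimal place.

Effective osmolality excludes urea (freely permeant across cell membranes):
2·Na + glucose/18
= 2·134 + 406/18
= 268 + 22.56
= 290.56 mOsm/kg

290.6 mOsm/kg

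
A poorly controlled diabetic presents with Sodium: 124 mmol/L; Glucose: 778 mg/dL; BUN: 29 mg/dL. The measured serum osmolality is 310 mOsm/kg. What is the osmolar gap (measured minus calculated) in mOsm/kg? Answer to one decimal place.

8.4 mOsm/kg

Calculated osmolality = 2·Na + glucose/18 + BUN/2.8
= 2·124 + 778/18 + 29/2.8
= 248 + 43.22 + 10.36
= 301.58 mOsm/kg ≈ 301.6 mOsm/kg
Osmolar gap = measured − calculated = 310 − 301.6 = 8.4 mOsm/kg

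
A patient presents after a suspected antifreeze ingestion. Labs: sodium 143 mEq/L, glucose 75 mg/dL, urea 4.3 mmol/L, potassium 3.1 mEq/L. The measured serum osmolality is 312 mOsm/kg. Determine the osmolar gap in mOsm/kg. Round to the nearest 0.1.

Calculated osmolality = 2·Na + glucose/18 + urea
= 2·143 + 75/18 + 4.3
= 286 + 4.17 + 4.30
= 294.47 mOsm/kg ≈ 294.5 mOsm/kg
Osmolar gap = measured − calculated = 312 − 294.5 = 17.5 mOsm/kg

17.5 mOsm/kg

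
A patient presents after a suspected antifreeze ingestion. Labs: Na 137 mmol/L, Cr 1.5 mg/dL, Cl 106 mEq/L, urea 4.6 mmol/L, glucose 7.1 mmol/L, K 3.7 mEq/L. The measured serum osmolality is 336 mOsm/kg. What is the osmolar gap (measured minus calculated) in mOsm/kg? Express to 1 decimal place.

Calculated osmolality = 2·Na + glucose + urea
= 2·137 + 7.1 + 4.6
= 274 + 7.10 + 4.60
= 285.7 mOsm/kg ≈ 285.7 mOsm/kg
Osmolar gap = measured − calculated = 336 − 285.7 = 50.3 mOsm/kg

50.3 mOsm/kg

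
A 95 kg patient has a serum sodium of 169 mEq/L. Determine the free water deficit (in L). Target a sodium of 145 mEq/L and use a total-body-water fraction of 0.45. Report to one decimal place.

7.1 L

TBW = 0.45 · 95 = 42.75 L
Free water deficit = TBW · (Na/145 − 1)
= 42.75 · (169/145 − 1)
= 42.75 · 0.1655
= 7.08 L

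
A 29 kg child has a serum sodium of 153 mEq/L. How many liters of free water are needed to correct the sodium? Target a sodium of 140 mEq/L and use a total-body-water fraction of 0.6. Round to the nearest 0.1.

TBW = 0.6 · 29 = 17.4 L
Free water deficit = TBW · (Na/140 − 1)
= 17.4 · (153/140 − 1)
= 17.4 · 0.0929
= 1.62 L

1.6 L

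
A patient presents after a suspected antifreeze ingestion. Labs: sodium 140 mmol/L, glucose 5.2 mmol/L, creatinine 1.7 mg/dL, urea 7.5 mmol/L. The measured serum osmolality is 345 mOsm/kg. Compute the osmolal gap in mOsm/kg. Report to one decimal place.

Calculated osmolality = 2·Na + glucose + urea
= 2·140 + 5.2 + 7.5
= 280 + 5.20 + 7.50
= 292.7 mOsm/kg ≈ 292.7 mOsm/kg
Osmolar gap = measured − calculated = 345 − 292.7 = 52.3 mOsm/kg

52.3 mOsm/kg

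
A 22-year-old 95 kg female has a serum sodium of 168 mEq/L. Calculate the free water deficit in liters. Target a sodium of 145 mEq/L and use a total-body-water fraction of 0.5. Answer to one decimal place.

TBW = 0.5 · 95 = 47.5 L
Free water deficit = TBW · (Na/145 − 1)
= 47.5 · (168/145 − 1)
= 47.5 · 0.1586
= 7.53 L

7.5 L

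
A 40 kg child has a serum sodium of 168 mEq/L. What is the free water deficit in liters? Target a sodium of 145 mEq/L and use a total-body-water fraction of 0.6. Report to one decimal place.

3.8 L

TBW = 0.6 · 40 = 24 L
Free water deficit = TBW · (Na/145 − 1)
= 24 · (168/145 − 1)
= 24 · 0.1586
= 3.81 L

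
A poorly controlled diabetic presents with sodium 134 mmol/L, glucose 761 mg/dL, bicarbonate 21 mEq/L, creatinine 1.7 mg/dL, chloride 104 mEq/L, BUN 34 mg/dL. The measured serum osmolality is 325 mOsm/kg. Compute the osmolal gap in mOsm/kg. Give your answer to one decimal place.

Calculated osmolality = 2·Na + glucose/18 + BUN/2.8
= 2·134 + 761/18 + 34/2.8
= 268 + 42.28 + 12.14
= 322.42 mOsm/kg ≈ 322.4 mOsm/kg
Osmolar gap = measured − calculated = 325 − 322.4 = 2.6 mOsm/kg

2.6 mOsm/kg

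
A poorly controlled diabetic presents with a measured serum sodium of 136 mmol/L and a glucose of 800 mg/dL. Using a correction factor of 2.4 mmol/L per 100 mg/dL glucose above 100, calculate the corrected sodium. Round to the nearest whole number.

153 mmol/L

Corrected Na = measured Na + 2.4 · (glucose − 100)/100
= 136 + 2.4 · (800 − 100)/100
= 136 + 16.8
= 152.8 mmol/L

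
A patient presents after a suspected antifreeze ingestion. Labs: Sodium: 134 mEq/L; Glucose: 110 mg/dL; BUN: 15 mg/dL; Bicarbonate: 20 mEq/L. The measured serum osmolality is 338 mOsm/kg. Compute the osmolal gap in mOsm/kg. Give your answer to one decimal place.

58.5 mOsm/kg

Calculated osmolality = 2·Na + glucose/18 + BUN/2.8
= 2·134 + 110/18 + 15/2.8
= 268 + 6.11 + 5.36
= 279.47 mOsm/kg ≈ 279.5 mOsm/kg
Osmolar gap = measured − calculated = 338 − 279.5 = 58.5 mOsm/kg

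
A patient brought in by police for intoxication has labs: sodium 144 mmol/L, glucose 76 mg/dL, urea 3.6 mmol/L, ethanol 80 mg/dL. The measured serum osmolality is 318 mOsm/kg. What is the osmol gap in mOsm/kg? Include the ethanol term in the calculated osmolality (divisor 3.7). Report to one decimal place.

Calculated osmolality = 2·Na + glucose/18 + urea + ethanol/3.7
= 2·144 + 76/18 + 3.6 + 80/3.7
= 288 + 4.22 + 3.60 + 21.62
= 317.44 mOsm/kg ≈ 317.4 mOsm/kg
Osmolar gap = measured − calculated = 318 − 317.4 = 0.6 mOsm/kg

0.6 mOsm/kg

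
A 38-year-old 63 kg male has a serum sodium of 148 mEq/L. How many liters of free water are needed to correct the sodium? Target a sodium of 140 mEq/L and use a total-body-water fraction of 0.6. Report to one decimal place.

2.2 L

TBW = 0.6 · 63 = 37.8 L
Free water deficit = TBW · (Na/140 − 1)
= 37.8 · (148/140 − 1)
= 37.8 · 0.0571
= 2.16 L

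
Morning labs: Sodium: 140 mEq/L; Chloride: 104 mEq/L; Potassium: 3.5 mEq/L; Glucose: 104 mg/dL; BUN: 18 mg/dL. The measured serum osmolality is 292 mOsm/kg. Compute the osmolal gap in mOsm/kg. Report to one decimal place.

-0.2 mOsm/kg

Calculated osmolality = 2·Na + glucose/18 + BUN/2.8
= 2·140 + 104/18 + 18/2.8
= 280 + 5.78 + 6.43
= 292.21 mOsm/kg ≈ 292.2 mOsm/kg
Osmolar gap = measured − calculated = 292 − 292.2 = -0.2 mOsm/kg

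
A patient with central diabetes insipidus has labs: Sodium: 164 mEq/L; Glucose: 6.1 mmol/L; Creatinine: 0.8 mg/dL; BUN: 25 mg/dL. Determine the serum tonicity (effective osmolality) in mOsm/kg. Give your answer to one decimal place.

334.1 mOsm/kg

Effective osmolality excludes urea (freely permeant across cell membranes):
2·Na + glucose
= 2·164 + 6.1
= 328 + 6.1
= 334.1 mOsm/kg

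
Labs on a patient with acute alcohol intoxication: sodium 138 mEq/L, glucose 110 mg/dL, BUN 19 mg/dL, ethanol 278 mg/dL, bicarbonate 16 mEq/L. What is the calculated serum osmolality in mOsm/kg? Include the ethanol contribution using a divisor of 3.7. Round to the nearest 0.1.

364.0 mOsm/kg

Calculated osmolality = 2·Na + glucose/18 + BUN/2.8 + ethanol/3.7
= 2·138 + 110/18 + 19/2.8 + 278/3.7
= 276 + 6.11 + 6.79 + 75.14
= 364.04 mOsm/kg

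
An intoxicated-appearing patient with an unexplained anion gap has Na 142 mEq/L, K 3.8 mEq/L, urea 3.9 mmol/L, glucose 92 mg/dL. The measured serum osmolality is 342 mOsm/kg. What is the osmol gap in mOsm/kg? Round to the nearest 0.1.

Calculated osmolality = 2·Na + glucose/18 + urea
= 2·142 + 92/18 + 3.9
= 284 + 5.11 + 3.90
= 293.01 mOsm/kg ≈ 293.0 mOsm/kg
Osmolar gap = measured − calculated = 342 − 293.0 = 49.0 mOsm/kg

49.0 mOsm/kg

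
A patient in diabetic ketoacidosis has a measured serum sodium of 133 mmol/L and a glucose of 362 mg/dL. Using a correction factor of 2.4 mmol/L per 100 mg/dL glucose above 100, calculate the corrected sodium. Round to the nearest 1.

Corrected Na = measured Na + 2.4 · (glucose − 100)/100
= 133 + 2.4 · (362 − 100)/100
= 133 + 6.3
= 139.3 mmol/L

139 mmol/L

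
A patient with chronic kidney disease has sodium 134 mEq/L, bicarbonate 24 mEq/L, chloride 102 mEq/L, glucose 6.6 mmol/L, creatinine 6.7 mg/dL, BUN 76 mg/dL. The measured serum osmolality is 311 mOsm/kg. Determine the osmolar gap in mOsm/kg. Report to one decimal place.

Calculated osmolality = 2·Na + glucose + BUN/2.8
= 2·134 + 6.6 + 76/2.8
= 268 + 6.60 + 27.14
= 301.74 mOsm/kg ≈ 301.7 mOsm/kg
Osmolar gap = measured − calculated = 311 − 301.7 = 9.3 mOsm/kg

9.3 mOsm/kg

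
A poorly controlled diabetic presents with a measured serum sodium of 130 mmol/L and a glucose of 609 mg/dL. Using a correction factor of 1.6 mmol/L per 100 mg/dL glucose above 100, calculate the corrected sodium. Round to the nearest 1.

138 mmol/L

Corrected Na = measured Na + 1.6 · (glucose − 100)/100
= 130 + 1.6 · (609 − 100)/100
= 130 + 8.1
= 138.1 mmol/L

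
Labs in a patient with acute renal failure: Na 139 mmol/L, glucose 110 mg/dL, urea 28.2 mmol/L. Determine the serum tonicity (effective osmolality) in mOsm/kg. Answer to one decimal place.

284.1 mOsm/kg

Effective osmolality excludes urea (freely permeant across cell membranes):
2·Na + glucose/18
= 2·139 + 110/18
= 278 + 6.11
= 284.11 mOsm/kg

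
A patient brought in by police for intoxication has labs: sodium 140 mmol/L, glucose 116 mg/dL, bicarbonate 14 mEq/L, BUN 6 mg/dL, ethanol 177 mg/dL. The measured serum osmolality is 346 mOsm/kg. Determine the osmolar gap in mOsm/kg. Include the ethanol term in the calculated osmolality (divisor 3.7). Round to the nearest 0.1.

Calculated osmolality = 2·Na + glucose/18 + BUN/2.8 + ethanol/3.7
= 2·140 + 116/18 + 6/2.8 + 177/3.7
= 280 + 6.44 + 2.14 + 47.84
= 336.42 mOsm/kg ≈ 336.4 mOsm/kg
Osmolar gap = measured − calculated = 346 − 336.4 = 9.6 mOsm/kg

9.6 mOsm/kg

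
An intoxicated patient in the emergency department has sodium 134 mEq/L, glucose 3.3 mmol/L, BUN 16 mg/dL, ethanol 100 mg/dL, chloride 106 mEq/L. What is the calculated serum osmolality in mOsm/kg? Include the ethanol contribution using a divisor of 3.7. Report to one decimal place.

Calculated osmolality = 2·Na + glucose + BUN/2.8 + ethanol/3.7
= 2·134 + 3.3 + 16/2.8 + 100/3.7
= 268 + 3.30 + 5.71 + 27.03
= 304.04 mOsm/kg

304.0 mOsm/kg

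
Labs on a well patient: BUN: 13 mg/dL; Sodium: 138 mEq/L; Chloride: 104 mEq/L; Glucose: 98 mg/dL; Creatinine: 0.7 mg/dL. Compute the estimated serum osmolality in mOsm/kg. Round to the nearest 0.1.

286.1 mOsm/kg

Calculated osmolality = 2·Na + glucose/18 + BUN/2.8
= 2·138 + 98/18 + 13/2.8
= 276 + 5.44 + 4.64
= 286.08 mOsm/kg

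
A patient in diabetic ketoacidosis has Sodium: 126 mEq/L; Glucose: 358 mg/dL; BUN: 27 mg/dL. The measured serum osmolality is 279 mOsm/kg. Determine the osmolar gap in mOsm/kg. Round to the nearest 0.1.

Calculated osmolality = 2·Na + glucose/18 + BUN/2.8
= 2·126 + 358/18 + 27/2.8
= 252 + 19.89 + 9.64
= 281.53 mOsm/kg ≈ 281.5 mOsm/kg
Osmolar gap = measured − calculated = 279 − 281.5 = -2.5 mOsm/kg

-2.5 mOsm/kg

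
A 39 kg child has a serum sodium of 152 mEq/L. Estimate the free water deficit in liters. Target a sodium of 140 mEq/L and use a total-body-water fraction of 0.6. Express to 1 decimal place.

TBW = 0.6 · 39 = 23.4 L
Free water deficit = TBW · (Na/140 − 1)
= 23.4 · (152/140 − 1)
= 23.4 · 0.0857
= 2.01 L

2.0 L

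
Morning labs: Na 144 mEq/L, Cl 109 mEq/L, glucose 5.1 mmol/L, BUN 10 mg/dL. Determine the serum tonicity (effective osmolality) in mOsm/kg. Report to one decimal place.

Effective osmolality excludes urea (freely permeant across cell membranes):
2·Na + glucose
= 2·144 + 5.1
= 288 + 5.1
= 293.1 mOsm/kg

293.1 mOsm/kg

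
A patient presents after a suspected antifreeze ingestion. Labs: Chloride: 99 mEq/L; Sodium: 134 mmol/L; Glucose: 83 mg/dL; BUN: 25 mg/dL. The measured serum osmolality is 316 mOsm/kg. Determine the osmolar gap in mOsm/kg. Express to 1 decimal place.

34.5 mOsm/kg

Calculated osmolality = 2·Na + glucose/18 + BUN/2.8
= 2·134 + 83/18 + 25/2.8
= 268 + 4.61 + 8.93
= 281.54 mOsm/kg ≈ 281.5 mOsm/kg
Osmolar gap = measured − calculated = 316 − 281.5 = 34.5 mOsm/kg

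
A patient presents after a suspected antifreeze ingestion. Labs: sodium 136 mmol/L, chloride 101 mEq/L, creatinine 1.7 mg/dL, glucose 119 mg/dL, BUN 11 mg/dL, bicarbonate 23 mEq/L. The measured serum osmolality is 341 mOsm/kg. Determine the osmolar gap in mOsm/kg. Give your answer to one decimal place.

Calculated osmolality = 2·Na + glucose/18 + BUN/2.8
= 2·136 + 119/18 + 11/2.8
= 272 + 6.61 + 3.93
= 282.54 mOsm/kg ≈ 282.5 mOsm/kg
Osmolar gap = measured − calculated = 341 − 282.5 = 58.5 mOsm/kg

58.5 mOsm/kg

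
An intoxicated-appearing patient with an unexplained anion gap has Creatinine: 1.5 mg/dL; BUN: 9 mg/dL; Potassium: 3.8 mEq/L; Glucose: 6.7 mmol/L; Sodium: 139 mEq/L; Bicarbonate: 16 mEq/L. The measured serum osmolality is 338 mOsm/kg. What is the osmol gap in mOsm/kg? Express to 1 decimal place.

50.1 mOsm/kg

Calculated osmolality = 2·Na + glucose + BUN/2.8
= 2·139 + 6.7 + 9/2.8
= 278 + 6.70 + 3.21
= 287.91 mOsm/kg ≈ 287.9 mOsm/kg
Osmolar gap = measured − calculated = 338 − 287.9 = 50.1 mOsm/kg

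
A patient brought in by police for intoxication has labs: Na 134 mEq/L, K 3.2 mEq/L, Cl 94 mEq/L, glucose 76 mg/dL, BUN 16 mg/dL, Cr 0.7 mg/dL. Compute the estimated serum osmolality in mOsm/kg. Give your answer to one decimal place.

Calculated osmolality = 2·Na + glucose/18 + BUN/2.8
= 2·134 + 76/18 + 16/2.8
= 268 + 4.22 + 5.71
= 277.93 mOsm/kg

277.9 mOsm/kg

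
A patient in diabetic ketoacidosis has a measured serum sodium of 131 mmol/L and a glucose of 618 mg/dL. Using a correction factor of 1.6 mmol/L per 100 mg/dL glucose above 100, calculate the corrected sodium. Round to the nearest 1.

139 mmol/L

Corrected Na = measured Na + 1.6 · (glucose − 100)/100
= 131 + 1.6 · (618 − 100)/100
= 131 + 8.3
= 139.3 mmol/L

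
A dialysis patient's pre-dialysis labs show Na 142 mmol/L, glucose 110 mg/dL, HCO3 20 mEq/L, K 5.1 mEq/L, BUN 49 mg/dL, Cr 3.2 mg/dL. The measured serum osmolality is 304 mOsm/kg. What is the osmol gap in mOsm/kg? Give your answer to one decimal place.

-3.6 mOsm/kg

Calculated osmolality = 2·Na + glucose/18 + BUN/2.8
= 2·142 + 110/18 + 49/2.8
= 284 + 6.11 + 17.50
= 307.61 mOsm/kg ≈ 307.6 mOsm/kg
Osmolar gap = measured − calculated = 304 − 307.6 = -3.6 mOsm/kg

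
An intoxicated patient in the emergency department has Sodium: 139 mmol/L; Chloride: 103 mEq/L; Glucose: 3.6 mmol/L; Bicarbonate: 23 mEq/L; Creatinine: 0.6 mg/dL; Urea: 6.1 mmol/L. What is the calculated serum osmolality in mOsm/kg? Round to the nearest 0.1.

Calculated osmolality = 2·Na + glucose + urea
= 2·139 + 3.6 + 6.1
= 278 + 3.60 + 6.10
= 287.7 mOsm/kg

287.7 mOsm/kg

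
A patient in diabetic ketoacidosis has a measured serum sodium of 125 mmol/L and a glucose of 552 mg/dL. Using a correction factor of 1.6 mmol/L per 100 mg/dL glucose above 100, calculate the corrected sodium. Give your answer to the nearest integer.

132 mmol/L

Corrected Na = measured Na + 1.6 · (glucose − 100)/100
= 125 + 1.6 · (552 − 100)/100
= 125 + 7.2
= 132.2 mmol/L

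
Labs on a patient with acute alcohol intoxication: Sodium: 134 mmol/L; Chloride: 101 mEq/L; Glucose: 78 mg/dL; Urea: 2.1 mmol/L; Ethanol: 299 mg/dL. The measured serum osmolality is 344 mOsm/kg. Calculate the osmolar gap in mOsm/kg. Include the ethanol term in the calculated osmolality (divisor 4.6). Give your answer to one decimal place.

4.6 mOsm/kg

Calculated osmolality = 2·Na + glucose/18 + urea + ethanol/4.6
= 2·134 + 78/18 + 2.1 + 299/4.6
= 268 + 4.33 + 2.10 + 65
= 339.43 mOsm/kg ≈ 339.4 mOsm/kg
Osmolar gap = measured − calculated = 344 − 339.4 = 4.6 mOsm/kg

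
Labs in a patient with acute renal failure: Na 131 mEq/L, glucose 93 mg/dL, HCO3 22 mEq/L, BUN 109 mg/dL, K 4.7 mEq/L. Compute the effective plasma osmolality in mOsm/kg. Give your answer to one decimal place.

Effective osmolality excludes urea (freely permeant across cell membranes):
2·Na + glucose/18
= 2·131 + 93/18
= 262 + 5.17
= 267.17 mOsm/kg

267.2 mOsm/kg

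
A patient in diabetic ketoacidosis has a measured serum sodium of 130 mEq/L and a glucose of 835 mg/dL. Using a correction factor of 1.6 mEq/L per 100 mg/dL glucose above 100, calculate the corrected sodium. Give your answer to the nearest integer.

142 mEq/L

Corrected Na = measured Na + 1.6 · (glucose − 100)/100
= 130 + 1.6 · (835 − 100)/100
= 130 + 11.8
= 141.8 mEq/L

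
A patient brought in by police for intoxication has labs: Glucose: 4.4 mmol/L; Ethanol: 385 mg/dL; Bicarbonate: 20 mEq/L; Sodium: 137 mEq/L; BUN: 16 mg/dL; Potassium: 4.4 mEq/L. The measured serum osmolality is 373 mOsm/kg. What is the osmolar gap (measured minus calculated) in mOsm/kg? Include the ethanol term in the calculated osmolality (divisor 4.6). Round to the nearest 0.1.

Calculated osmolality = 2·Na + glucose + BUN/2.8 + ethanol/4.6
= 2·137 + 4.4 + 16/2.8 + 385/4.6
= 274 + 4.40 + 5.71 + 83.70
= 367.81 mOsm/kg ≈ 367.8 mOsm/kg
Osmolar gap = measured − calculated = 373 − 367.8 = 5.2 mOsm/kg

5.2 mOsm/kg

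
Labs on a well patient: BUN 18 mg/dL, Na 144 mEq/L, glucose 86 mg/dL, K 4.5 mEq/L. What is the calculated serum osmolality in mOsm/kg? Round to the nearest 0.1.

Calculated osmolality = 2·Na + glucose/18 + BUN/2.8
= 2·144 + 86/18 + 18/2.8
= 288 + 4.78 + 6.43
= 299.21 mOsm/kg

299.2 mOsm/kg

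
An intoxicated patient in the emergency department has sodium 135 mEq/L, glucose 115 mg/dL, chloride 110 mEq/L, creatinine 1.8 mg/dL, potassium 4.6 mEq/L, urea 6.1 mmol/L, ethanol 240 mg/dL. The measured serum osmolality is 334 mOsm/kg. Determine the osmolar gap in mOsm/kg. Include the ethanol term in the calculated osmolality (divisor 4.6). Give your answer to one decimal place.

-0.7 mOsm/kg

Calculated osmolality = 2·Na + glucose/18 + urea + ethanol/4.6
= 2·135 + 115/18 + 6.1 + 240/4.6
= 270 + 6.39 + 6.10 + 52.17
= 334.66 mOsm/kg ≈ 334.7 mOsm/kg
Osmolar gap = measured − calculated = 334 − 334.7 = -0.7 mOsm/kg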